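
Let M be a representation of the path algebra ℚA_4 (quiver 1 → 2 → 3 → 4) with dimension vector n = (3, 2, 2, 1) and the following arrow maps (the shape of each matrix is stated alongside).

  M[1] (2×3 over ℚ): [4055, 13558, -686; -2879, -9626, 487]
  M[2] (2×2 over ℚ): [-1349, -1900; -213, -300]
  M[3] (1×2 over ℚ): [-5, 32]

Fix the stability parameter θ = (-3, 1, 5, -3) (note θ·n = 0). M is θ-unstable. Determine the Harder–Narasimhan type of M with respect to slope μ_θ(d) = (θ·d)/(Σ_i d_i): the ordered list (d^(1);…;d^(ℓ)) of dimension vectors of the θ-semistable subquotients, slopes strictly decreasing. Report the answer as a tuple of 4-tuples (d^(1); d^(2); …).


Interval decomposition of M: I[1,1], I[1,2], I[1,4], I[3,3].
HN type (ℓ=3): μ^(1)=5; μ^(2)=1; μ^(3)=-3

((0, 0, 1, 0); (0, 2, 1, 1); (3, 0, 0, 0))


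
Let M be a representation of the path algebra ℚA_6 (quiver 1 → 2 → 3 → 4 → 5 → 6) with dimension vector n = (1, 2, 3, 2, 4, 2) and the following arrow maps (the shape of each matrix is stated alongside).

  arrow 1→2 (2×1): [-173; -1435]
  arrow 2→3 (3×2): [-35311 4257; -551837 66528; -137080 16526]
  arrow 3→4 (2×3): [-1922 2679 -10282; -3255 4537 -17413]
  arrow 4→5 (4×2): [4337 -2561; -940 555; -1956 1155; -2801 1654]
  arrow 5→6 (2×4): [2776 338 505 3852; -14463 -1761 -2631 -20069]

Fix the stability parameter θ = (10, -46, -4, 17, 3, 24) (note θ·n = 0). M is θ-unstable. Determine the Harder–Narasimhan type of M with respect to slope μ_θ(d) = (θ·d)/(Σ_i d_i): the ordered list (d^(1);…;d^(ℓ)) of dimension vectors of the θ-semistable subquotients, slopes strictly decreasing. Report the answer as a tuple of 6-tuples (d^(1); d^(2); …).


Interval decomposition of M: I[1,6], I[2,6], I[3,3], I[5,5]^2.
HN type (ℓ=6): μ^(1)=24; μ^(2)=10; μ^(3)=3; μ^(4)=-4; μ^(5)=-18; μ^(6)=-46

((0, 0, 0, 0, 0, 2); (0, 0, 0, 2, 2, 0); (0, 0, 0, 0, 2, 0); (0, 0, 3, 0, 0, 0); (1, 1, 0, 0, 0, 0); (0, 1, 0, 0, 0, 0))


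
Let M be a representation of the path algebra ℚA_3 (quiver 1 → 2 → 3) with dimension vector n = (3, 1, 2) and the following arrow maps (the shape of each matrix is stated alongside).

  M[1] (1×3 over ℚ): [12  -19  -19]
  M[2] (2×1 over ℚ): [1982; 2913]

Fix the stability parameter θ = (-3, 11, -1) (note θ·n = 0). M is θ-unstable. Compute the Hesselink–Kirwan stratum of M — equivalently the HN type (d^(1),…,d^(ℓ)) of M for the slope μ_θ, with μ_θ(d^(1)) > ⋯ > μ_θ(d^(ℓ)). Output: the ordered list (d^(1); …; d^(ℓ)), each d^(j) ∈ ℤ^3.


Barcode: M ≅ I[1,1]^2, I[1,3], I[3,3]. HN layers by μ_θ (3 steps, strictly decreasing):
  μ^(1)=5; μ^(2)=-1; μ^(3)=-3

((0, 1, 1); (0, 0, 1); (3, 0, 0))


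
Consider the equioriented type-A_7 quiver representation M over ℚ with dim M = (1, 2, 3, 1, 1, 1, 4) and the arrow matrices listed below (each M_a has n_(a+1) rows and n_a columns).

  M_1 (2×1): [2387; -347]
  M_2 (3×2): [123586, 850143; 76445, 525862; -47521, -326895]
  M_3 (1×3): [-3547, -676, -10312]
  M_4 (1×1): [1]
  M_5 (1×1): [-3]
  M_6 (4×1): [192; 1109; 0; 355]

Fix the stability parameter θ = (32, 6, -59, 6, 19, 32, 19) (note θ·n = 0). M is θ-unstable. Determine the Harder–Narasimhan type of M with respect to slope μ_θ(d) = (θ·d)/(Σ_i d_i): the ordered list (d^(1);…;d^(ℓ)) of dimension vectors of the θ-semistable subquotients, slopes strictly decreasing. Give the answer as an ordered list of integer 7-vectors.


Via rank(M_{q-1}∘⋯∘M_p): M ≅ I[1,7], I[2,3], I[3,3], I[7,7]^3.
μ_θ-semistable layers: μ^(1)=51/2; μ^(2)=19; μ^(3)=6; μ^(4)=-7; μ^(5)=-53/2; μ^(6)=-59

((0, 0, 0, 0, 0, 1, 1); (0, 0, 0, 0, 1, 0, 3); (0, 0, 0, 1, 0, 0, 0); (1, 1, 1, 0, 0, 0, 0); (0, 1, 1, 0, 0, 0, 0); (0, 0, 1, 0, 0, 0, 0))


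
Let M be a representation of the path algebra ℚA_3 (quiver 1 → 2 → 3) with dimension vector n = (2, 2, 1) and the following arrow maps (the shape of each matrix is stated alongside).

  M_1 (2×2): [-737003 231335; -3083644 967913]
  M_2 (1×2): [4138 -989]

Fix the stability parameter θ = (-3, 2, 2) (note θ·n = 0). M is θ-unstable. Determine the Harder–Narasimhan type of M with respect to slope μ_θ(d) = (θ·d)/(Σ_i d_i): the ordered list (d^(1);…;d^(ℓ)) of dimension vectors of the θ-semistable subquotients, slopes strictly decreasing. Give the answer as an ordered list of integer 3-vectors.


Via rank(M_{q-1}∘⋯∘M_p): M ≅ I[1,2], I[1,3].
μ_θ-semistable layers: μ^(1)=2; μ^(2)=-3

((0, 2, 1); (2, 0, 0))


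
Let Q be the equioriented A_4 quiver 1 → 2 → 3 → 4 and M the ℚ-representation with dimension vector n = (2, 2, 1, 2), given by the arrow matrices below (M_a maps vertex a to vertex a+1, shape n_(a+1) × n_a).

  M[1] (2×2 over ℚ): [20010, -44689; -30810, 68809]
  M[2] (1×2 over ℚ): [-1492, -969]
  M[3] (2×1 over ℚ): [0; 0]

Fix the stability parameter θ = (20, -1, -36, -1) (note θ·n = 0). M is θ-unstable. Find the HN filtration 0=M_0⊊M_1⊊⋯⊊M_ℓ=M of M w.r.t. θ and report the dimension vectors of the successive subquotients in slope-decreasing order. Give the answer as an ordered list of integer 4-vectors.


Interval decomposition of M: I[1,1], I[1,3], I[2,2], I[4,4]^2.
HN type (ℓ=3): μ^(1)=20; μ^(2)=-1; μ^(3)=-17/3

((1, 0, 0, 0); (0, 1, 0, 2); (1, 1, 1, 0))


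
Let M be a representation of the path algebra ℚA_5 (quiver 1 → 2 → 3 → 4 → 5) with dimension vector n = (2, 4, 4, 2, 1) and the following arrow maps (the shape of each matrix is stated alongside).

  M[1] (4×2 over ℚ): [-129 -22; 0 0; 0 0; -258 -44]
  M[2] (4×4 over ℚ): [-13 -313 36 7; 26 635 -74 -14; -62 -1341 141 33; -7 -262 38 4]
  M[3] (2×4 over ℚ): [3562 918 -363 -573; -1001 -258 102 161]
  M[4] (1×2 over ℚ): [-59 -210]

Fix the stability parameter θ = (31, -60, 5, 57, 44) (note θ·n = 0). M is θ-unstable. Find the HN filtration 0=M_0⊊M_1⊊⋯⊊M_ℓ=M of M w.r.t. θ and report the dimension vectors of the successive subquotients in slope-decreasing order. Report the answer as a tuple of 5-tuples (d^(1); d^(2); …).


Interval decomposition of M: I[1,1], I[1,5], I[2,3]^2, I[2,4].
HN type (ℓ=6): μ^(1)=57; μ^(2)=101/2; μ^(3)=31; μ^(4)=5; μ^(5)=-29/2; μ^(6)=-60

((0, 0, 0, 1, 0); (0, 0, 0, 1, 1); (1, 0, 0, 0, 0); (0, 0, 4, 0, 0); (1, 1, 0, 0, 0); (0, 3, 0, 0, 0))


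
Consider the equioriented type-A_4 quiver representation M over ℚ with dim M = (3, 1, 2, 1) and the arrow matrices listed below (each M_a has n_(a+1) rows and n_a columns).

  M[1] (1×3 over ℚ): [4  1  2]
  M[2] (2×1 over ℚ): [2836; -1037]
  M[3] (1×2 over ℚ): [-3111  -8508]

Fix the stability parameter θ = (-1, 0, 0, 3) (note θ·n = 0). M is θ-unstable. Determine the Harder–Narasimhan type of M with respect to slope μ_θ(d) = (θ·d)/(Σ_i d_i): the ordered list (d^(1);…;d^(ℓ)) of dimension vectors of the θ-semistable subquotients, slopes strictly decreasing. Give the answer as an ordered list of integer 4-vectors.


Barcode: M ≅ I[1,1]^2, I[1,3], I[3,4]. HN layers by μ_θ (3 steps, strictly decreasing):
  μ^(1)=3; μ^(2)=0; μ^(3)=-1

((0, 0, 0, 1); (0, 1, 2, 0); (3, 0, 0, 0))


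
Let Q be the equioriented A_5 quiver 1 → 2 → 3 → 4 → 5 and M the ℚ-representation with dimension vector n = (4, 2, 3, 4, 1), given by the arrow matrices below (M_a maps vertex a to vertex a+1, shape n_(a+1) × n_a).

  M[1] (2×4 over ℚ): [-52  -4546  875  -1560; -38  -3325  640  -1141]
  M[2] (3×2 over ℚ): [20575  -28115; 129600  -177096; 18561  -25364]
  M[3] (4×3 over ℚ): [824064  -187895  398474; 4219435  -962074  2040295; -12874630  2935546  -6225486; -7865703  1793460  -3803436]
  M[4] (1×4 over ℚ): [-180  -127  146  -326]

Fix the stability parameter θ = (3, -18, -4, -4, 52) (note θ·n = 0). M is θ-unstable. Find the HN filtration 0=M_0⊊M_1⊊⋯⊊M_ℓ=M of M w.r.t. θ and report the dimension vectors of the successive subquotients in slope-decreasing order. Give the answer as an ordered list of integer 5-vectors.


Via rank(M_{q-1}∘⋯∘M_p): M ≅ I[1,1]^2, I[1,4], I[1,5], I[3,4], I[4,4].
μ_θ-semistable layers: μ^(1)=52; μ^(2)=3; μ^(3)=-4; μ^(4)=-15/2

((0, 0, 0, 0, 1); (2, 0, 0, 0, 0); (0, 0, 3, 4, 0); (2, 2, 0, 0, 0))


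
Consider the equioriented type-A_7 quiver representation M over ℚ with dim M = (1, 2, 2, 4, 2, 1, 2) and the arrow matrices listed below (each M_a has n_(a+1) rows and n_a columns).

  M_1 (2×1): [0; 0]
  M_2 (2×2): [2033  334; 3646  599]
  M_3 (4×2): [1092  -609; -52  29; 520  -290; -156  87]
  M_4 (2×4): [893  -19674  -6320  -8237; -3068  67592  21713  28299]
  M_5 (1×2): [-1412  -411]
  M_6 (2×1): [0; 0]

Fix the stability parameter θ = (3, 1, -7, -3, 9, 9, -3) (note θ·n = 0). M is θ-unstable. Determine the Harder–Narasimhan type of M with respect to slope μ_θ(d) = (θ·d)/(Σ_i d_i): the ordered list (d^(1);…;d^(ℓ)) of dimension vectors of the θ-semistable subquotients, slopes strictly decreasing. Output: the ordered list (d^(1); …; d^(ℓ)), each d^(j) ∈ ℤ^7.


Via rank(M_{q-1}∘⋯∘M_p): M ≅ I[1,1], I[2,3], I[2,6], I[4,4]^2, I[4,5], I[7,7]^2.
μ_θ-semistable layers: μ^(1)=9; μ^(2)=3; μ^(3)=-3

((0, 0, 0, 0, 2, 1, 0); (1, 0, 0, 0, 0, 0, 0); (0, 2, 2, 4, 0, 0, 2))


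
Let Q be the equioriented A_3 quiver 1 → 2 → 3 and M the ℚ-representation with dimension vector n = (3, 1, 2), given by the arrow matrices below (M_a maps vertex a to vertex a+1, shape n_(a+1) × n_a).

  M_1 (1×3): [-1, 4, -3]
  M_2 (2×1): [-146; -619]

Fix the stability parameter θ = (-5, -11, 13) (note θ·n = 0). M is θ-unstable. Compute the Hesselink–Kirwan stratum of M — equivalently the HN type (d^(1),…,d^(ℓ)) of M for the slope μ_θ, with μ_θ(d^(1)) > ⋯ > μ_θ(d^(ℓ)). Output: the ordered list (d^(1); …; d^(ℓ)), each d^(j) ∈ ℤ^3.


Barcode: M ≅ I[1,1]^2, I[1,3], I[3,3]. HN layers by μ_θ (3 steps, strictly decreasing):
  μ^(1)=13; μ^(2)=-5; μ^(3)=-8

((0, 0, 2); (2, 0, 0); (1, 1, 0))


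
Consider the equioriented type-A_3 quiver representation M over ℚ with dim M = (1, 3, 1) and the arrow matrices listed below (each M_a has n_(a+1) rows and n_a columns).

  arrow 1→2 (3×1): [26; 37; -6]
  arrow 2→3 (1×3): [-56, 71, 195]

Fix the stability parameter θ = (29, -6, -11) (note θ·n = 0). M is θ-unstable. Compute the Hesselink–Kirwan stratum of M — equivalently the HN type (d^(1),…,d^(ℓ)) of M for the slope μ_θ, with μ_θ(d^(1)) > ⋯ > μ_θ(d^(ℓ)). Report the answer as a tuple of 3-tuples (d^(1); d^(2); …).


Barcode: M ≅ I[1,3], I[2,2]^2. HN layers by μ_θ (2 steps, strictly decreasing):
  μ^(1)=4; μ^(2)=-6

((1, 1, 1); (0, 2, 0))


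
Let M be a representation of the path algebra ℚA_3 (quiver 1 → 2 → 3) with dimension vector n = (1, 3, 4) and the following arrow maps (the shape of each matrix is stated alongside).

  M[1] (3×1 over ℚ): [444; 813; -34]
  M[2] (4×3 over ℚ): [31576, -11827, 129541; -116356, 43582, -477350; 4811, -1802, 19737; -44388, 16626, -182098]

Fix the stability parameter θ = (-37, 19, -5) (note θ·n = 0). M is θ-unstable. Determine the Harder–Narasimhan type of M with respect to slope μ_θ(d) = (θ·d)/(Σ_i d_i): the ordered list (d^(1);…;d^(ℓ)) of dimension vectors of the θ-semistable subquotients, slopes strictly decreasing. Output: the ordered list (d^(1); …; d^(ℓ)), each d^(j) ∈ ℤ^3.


Barcode: M ≅ I[1,3], I[2,2], I[2,3], I[3,3]^2. HN layers by μ_θ (4 steps, strictly decreasing):
  μ^(1)=19; μ^(2)=7; μ^(3)=-5; μ^(4)=-37

((0, 1, 0); (0, 2, 2); (0, 0, 2); (1, 0, 0))


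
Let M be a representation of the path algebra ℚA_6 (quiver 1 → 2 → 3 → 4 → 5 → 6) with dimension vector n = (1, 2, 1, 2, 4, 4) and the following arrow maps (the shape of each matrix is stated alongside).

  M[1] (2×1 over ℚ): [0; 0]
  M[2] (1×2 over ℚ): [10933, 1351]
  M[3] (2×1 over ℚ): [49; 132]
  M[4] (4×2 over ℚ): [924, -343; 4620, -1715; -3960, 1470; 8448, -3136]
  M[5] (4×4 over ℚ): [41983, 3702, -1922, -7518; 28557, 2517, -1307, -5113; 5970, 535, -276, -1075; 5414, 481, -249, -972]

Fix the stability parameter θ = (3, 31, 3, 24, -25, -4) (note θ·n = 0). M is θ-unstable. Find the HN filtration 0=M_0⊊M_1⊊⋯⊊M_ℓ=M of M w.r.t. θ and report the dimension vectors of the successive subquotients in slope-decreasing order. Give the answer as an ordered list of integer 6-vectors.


Interval decomposition of M: I[1,1], I[2,2], I[2,4], I[4,6], I[5,6]^3.
HN type (ℓ=7): μ^(1)=31; μ^(2)=24; μ^(3)=17; μ^(4)=3; μ^(5)=-5/3; μ^(6)=-4; μ^(7)=-25

((0, 1, 0, 0, 0, 0); (0, 0, 0, 1, 0, 0); (0, 1, 1, 0, 0, 0); (1, 0, 0, 0, 0, 0); (0, 0, 0, 1, 1, 1); (0, 0, 0, 0, 0, 3); (0, 0, 0, 0, 3, 0))


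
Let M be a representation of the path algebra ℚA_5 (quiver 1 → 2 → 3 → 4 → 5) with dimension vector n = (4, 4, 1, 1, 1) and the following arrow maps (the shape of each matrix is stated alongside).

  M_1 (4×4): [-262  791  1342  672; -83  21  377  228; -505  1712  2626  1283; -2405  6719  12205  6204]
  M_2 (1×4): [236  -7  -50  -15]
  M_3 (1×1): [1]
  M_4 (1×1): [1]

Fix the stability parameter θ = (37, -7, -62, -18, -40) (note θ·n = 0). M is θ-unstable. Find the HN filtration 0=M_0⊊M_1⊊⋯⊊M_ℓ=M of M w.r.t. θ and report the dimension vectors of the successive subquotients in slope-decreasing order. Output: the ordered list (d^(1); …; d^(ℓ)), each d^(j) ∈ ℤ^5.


Interval decomposition of M: I[1,2]^3, I[1,5].
HN type (ℓ=2): μ^(1)=15; μ^(2)=-18

((3, 3, 0, 0, 0); (1, 1, 1, 1, 1))


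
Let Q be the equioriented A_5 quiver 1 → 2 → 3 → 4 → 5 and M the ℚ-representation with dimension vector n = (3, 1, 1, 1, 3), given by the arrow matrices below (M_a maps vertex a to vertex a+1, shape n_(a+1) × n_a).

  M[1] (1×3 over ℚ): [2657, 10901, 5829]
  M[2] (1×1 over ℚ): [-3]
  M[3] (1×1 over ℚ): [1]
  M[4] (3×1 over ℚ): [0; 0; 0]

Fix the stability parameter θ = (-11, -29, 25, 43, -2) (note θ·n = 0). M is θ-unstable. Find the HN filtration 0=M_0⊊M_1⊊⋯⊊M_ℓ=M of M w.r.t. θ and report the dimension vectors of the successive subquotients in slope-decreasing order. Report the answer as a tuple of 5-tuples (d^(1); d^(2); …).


Barcode: M ≅ I[1,1]^2, I[1,4], I[5,5]^3. HN layers by μ_θ (5 steps, strictly decreasing):
  μ^(1)=43; μ^(2)=25; μ^(3)=-2; μ^(4)=-11; μ^(5)=-20

((0, 0, 0, 1, 0); (0, 0, 1, 0, 0); (0, 0, 0, 0, 3); (2, 0, 0, 0, 0); (1, 1, 0, 0, 0))


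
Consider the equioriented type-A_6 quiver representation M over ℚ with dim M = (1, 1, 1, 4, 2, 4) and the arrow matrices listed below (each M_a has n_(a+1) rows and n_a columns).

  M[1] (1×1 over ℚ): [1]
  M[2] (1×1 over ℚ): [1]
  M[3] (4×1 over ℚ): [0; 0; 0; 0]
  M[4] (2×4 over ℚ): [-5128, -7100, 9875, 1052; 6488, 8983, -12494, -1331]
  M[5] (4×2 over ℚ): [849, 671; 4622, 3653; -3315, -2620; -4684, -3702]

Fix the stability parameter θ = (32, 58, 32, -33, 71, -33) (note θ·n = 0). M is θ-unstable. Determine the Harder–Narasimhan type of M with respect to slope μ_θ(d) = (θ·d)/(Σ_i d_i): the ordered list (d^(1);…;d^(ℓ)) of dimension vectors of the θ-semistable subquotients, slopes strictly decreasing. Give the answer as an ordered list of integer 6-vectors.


Barcode: M ≅ I[1,3], I[4,4]^2, I[4,6]^2, I[6,6]^2. HN layers by μ_θ (4 steps, strictly decreasing):
  μ^(1)=45; μ^(2)=32; μ^(3)=19; μ^(4)=-33

((0, 1, 1, 0, 0, 0); (1, 0, 0, 0, 0, 0); (0, 0, 0, 0, 2, 2); (0, 0, 0, 4, 0, 2))


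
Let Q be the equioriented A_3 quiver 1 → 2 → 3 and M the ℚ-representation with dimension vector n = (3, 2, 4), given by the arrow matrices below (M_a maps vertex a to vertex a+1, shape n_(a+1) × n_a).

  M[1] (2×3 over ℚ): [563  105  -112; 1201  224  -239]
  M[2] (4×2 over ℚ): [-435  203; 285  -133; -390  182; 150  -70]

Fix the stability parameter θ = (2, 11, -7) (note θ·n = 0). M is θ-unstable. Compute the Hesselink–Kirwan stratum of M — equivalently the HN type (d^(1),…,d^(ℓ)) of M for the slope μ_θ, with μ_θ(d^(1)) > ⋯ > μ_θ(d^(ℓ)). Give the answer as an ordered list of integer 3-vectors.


Via rank(M_{q-1}∘⋯∘M_p): M ≅ I[1,1], I[1,2], I[1,3], I[3,3]^3.
μ_θ-semistable layers: μ^(1)=11; μ^(2)=2; μ^(3)=-7

((0, 1, 0); (3, 1, 1); (0, 0, 3))


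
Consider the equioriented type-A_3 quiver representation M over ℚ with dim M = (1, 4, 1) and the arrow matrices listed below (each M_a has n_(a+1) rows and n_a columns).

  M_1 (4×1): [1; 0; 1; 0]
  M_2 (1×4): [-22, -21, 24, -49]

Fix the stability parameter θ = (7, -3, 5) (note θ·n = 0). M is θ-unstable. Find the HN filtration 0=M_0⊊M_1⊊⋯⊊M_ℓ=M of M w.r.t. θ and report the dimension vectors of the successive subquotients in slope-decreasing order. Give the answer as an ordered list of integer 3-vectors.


Via rank(M_{q-1}∘⋯∘M_p): M ≅ I[1,3], I[2,2]^3.
μ_θ-semistable layers: μ^(1)=5; μ^(2)=2; μ^(3)=-3

((0, 0, 1); (1, 1, 0); (0, 3, 0))


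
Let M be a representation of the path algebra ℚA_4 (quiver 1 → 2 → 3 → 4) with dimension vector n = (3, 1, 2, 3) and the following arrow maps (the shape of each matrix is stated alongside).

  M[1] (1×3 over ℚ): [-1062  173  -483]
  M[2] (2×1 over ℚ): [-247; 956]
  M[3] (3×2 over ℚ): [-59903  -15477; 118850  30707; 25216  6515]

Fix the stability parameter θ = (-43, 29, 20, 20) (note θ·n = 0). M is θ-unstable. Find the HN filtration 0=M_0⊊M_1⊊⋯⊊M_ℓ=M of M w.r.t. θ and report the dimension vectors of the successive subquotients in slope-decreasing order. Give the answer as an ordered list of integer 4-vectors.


Via rank(M_{q-1}∘⋯∘M_p): M ≅ I[1,1]^2, I[1,4], I[3,4], I[4,4].
μ_θ-semistable layers: μ^(1)=23; μ^(2)=20; μ^(3)=-43

((0, 1, 1, 1); (0, 0, 1, 2); (3, 0, 0, 0))


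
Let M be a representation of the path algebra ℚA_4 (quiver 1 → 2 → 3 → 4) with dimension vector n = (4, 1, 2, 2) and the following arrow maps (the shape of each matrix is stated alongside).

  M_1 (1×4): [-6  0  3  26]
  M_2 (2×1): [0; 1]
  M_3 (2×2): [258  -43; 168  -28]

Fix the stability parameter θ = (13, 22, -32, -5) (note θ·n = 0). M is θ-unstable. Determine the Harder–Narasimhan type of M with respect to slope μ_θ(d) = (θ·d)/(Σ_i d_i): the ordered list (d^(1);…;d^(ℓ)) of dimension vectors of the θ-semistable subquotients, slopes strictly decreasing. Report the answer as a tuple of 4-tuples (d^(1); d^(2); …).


Via rank(M_{q-1}∘⋯∘M_p): M ≅ I[1,1]^3, I[1,4], I[3,3], I[4,4].
μ_θ-semistable layers: μ^(1)=13; μ^(2)=-1/2; μ^(3)=-5; μ^(4)=-32

((3, 0, 0, 0); (1, 1, 1, 1); (0, 0, 0, 1); (0, 0, 1, 0))


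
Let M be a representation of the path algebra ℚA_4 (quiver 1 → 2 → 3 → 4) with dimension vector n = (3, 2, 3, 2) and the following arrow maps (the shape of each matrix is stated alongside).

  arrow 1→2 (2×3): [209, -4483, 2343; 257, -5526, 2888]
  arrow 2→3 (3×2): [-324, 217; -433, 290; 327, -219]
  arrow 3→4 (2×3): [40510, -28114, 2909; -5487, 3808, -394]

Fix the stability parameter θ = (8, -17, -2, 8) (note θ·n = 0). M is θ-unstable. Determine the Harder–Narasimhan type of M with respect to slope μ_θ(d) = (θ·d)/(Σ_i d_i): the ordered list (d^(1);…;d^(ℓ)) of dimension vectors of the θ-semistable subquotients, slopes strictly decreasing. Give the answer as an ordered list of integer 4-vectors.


Via rank(M_{q-1}∘⋯∘M_p): M ≅ I[1,1], I[1,4]^2, I[3,3].
μ_θ-semistable layers: μ^(1)=8; μ^(2)=-2; μ^(3)=-9/2

((1, 0, 0, 2); (0, 0, 3, 0); (2, 2, 0, 0))


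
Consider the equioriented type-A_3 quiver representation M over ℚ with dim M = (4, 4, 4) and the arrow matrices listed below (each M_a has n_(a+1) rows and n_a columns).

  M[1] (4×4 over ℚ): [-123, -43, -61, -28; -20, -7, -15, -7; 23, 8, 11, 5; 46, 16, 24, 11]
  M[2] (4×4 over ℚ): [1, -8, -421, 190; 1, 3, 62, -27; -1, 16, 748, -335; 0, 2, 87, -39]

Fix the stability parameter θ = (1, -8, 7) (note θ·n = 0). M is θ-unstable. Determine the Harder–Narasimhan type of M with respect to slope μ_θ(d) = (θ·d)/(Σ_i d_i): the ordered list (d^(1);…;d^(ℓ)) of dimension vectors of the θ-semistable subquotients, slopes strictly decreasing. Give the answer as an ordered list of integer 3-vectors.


Via rank(M_{q-1}∘⋯∘M_p): M ≅ I[1,3]^4.
μ_θ-semistable layers: μ^(1)=7; μ^(2)=-7/2

((0, 0, 4); (4, 4, 0))


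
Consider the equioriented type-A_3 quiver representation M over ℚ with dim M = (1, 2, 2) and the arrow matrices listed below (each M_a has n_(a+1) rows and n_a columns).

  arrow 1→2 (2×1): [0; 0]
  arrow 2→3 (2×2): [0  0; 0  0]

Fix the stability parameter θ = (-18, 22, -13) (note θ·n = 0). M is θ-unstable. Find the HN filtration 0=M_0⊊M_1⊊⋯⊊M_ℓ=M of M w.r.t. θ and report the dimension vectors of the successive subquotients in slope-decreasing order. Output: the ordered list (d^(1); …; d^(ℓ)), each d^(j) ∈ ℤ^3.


Via rank(M_{q-1}∘⋯∘M_p): M ≅ I[1,1], I[2,2]^2, I[3,3]^2.
μ_θ-semistable layers: μ^(1)=22; μ^(2)=-13; μ^(3)=-18

((0, 2, 0); (0, 0, 2); (1, 0, 0))


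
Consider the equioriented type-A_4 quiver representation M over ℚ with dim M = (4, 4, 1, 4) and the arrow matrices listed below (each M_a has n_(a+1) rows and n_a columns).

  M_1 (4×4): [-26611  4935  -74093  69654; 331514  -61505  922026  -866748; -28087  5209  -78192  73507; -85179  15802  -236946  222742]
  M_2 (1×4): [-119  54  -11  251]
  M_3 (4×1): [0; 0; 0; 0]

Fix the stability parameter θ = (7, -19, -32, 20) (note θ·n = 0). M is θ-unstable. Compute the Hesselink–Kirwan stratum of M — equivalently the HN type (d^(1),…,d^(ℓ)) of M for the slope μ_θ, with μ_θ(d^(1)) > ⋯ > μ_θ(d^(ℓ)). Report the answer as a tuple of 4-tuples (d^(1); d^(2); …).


Via rank(M_{q-1}∘⋯∘M_p): M ≅ I[1,2]^3, I[1,3], I[4,4]^4.
μ_θ-semistable layers: μ^(1)=20; μ^(2)=-6; μ^(3)=-44/3

((0, 0, 0, 4); (3, 3, 0, 0); (1, 1, 1, 0))


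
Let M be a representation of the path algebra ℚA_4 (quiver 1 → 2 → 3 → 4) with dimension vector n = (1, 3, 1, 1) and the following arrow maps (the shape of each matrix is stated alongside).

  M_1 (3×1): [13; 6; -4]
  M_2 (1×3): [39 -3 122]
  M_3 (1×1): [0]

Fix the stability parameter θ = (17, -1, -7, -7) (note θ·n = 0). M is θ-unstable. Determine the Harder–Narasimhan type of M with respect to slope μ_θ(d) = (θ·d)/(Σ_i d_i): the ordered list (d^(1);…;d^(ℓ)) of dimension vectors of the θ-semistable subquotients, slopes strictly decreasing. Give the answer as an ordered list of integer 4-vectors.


Interval decomposition of M: I[1,3], I[2,2]^2, I[4,4].
HN type (ℓ=3): μ^(1)=3; μ^(2)=-1; μ^(3)=-7

((1, 1, 1, 0); (0, 2, 0, 0); (0, 0, 0, 1))


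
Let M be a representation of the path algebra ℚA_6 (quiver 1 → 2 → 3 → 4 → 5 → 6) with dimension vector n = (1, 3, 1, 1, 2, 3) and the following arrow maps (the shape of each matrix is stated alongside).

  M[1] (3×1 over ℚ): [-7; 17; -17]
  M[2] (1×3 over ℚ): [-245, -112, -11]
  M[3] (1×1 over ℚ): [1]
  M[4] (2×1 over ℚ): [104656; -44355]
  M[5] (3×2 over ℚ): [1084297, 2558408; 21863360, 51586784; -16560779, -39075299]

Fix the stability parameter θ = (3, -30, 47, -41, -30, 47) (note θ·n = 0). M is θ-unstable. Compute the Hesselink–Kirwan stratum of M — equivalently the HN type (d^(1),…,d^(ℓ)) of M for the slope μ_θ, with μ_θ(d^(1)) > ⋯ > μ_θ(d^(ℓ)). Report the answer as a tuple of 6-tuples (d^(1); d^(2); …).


Interval decomposition of M: I[1,6], I[2,2]^2, I[5,6], I[6,6].
HN type (ℓ=4): μ^(1)=47; μ^(2)=-8; μ^(3)=-27/2; μ^(4)=-30

((0, 0, 0, 0, 0, 3); (0, 0, 1, 1, 1, 0); (1, 1, 0, 0, 0, 0); (0, 2, 0, 0, 1, 0))


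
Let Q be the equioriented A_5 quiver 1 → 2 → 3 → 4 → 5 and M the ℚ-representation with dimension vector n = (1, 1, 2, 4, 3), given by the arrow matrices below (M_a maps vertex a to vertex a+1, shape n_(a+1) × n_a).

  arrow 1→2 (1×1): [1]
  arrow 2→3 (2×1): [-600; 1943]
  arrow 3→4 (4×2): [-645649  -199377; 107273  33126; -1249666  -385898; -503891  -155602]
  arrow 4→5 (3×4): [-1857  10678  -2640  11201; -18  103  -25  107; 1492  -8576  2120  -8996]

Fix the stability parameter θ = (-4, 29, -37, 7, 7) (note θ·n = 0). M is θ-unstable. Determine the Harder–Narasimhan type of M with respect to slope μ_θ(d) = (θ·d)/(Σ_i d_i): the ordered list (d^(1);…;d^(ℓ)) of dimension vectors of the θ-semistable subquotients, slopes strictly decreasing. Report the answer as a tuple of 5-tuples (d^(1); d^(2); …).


Barcode: M ≅ I[1,5], I[3,5], I[4,4], I[4,5]. HN layers by μ_θ (3 steps, strictly decreasing):
  μ^(1)=7; μ^(2)=-4; μ^(3)=-37

((0, 0, 0, 4, 3); (1, 1, 1, 0, 0); (0, 0, 1, 0, 0))


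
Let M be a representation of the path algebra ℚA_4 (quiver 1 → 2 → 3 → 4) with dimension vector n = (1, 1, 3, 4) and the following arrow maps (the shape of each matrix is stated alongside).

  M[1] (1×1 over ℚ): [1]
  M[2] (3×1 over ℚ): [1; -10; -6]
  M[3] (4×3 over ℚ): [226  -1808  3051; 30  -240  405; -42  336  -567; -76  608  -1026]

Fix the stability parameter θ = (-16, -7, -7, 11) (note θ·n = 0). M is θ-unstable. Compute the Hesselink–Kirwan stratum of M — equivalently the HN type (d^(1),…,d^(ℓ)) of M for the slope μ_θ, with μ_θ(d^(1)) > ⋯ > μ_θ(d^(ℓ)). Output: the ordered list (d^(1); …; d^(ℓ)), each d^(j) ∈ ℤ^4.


Via rank(M_{q-1}∘⋯∘M_p): M ≅ I[1,3], I[3,3], I[3,4], I[4,4]^3.
μ_θ-semistable layers: μ^(1)=11; μ^(2)=-7; μ^(3)=-16

((0, 0, 0, 4); (0, 1, 3, 0); (1, 0, 0, 0))


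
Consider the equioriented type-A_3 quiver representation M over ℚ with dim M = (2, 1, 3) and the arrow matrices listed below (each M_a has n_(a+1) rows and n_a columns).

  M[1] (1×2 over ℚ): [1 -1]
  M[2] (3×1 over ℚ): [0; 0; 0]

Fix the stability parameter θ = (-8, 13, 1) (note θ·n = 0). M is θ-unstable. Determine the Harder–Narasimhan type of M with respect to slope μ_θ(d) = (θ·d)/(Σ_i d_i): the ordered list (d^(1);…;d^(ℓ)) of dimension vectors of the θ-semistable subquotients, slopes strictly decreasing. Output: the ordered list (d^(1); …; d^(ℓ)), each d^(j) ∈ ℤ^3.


Via rank(M_{q-1}∘⋯∘M_p): M ≅ I[1,1], I[1,2], I[3,3]^3.
μ_θ-semistable layers: μ^(1)=13; μ^(2)=1; μ^(3)=-8

((0, 1, 0); (0, 0, 3); (2, 0, 0))


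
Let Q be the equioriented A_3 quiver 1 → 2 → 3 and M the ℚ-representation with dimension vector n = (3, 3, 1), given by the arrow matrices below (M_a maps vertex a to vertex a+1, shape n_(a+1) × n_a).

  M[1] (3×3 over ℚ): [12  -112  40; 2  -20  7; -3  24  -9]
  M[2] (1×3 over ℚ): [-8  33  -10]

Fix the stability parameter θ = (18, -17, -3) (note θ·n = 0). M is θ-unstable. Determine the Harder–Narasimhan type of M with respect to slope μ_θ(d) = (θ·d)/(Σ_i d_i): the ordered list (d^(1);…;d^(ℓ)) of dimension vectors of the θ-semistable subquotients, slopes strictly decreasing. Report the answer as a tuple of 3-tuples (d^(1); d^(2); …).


Interval decomposition of M: I[1,1], I[1,2], I[1,3], I[2,2].
HN type (ℓ=4): μ^(1)=18; μ^(2)=1/2; μ^(3)=-2/3; μ^(4)=-17

((1, 0, 0); (1, 1, 0); (1, 1, 1); (0, 1, 0))


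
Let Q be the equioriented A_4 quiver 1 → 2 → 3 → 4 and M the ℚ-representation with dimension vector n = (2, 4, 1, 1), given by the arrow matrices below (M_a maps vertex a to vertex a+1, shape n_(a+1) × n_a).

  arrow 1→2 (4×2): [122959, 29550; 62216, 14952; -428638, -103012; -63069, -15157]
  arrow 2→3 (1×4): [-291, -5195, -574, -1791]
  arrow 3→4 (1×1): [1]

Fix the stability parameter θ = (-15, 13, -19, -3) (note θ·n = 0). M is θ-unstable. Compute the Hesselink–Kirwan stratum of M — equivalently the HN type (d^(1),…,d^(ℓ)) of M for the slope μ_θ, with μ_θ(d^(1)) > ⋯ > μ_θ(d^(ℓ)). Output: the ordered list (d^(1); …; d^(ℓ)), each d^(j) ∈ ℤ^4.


Interval decomposition of M: I[1,2], I[1,4], I[2,2]^2.
HN type (ℓ=3): μ^(1)=13; μ^(2)=-3; μ^(3)=-15

((0, 3, 0, 0); (0, 1, 1, 1); (2, 0, 0, 0))


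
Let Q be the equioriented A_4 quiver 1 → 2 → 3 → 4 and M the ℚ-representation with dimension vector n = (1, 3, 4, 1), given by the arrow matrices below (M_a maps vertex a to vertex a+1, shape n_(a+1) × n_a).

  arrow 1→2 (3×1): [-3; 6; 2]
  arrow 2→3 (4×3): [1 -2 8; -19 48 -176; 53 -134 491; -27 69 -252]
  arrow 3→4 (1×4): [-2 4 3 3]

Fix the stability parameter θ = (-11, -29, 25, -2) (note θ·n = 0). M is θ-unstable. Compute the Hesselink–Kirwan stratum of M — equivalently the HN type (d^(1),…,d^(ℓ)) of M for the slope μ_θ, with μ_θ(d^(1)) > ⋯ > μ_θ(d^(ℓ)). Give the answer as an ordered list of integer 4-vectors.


Interval decomposition of M: I[1,3], I[2,3], I[2,4], I[3,3].
HN type (ℓ=4): μ^(1)=25; μ^(2)=23/2; μ^(3)=-20; μ^(4)=-29

((0, 0, 3, 0); (0, 0, 1, 1); (1, 1, 0, 0); (0, 2, 0, 0))


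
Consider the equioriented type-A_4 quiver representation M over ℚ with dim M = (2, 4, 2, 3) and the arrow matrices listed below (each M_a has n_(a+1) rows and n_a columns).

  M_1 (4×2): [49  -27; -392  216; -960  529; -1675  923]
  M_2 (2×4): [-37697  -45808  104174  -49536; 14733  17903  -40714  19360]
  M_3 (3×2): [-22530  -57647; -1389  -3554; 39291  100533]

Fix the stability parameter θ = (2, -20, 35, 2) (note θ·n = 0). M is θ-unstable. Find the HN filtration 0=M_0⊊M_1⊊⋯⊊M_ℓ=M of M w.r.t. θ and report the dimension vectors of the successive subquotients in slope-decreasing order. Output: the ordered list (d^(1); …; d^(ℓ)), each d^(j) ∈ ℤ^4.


Via rank(M_{q-1}∘⋯∘M_p): M ≅ I[1,4]^2, I[2,2]^2, I[4,4].
μ_θ-semistable layers: μ^(1)=37/2; μ^(2)=2; μ^(3)=-9; μ^(4)=-20

((0, 0, 2, 2); (0, 0, 0, 1); (2, 2, 0, 0); (0, 2, 0, 0))


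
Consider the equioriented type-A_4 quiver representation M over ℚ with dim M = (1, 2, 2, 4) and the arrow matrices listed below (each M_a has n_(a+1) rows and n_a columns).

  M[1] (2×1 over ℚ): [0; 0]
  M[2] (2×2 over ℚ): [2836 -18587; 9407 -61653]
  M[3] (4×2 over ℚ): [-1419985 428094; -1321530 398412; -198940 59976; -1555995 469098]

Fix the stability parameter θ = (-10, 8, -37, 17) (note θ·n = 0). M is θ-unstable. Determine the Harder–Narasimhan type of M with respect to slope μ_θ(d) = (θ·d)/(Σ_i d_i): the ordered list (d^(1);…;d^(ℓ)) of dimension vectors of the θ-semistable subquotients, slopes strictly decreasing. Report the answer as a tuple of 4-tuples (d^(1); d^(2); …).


Barcode: M ≅ I[1,1], I[2,3], I[2,4], I[4,4]^3. HN layers by μ_θ (3 steps, strictly decreasing):
  μ^(1)=17; μ^(2)=-10; μ^(3)=-29/2

((0, 0, 0, 4); (1, 0, 0, 0); (0, 2, 2, 0))


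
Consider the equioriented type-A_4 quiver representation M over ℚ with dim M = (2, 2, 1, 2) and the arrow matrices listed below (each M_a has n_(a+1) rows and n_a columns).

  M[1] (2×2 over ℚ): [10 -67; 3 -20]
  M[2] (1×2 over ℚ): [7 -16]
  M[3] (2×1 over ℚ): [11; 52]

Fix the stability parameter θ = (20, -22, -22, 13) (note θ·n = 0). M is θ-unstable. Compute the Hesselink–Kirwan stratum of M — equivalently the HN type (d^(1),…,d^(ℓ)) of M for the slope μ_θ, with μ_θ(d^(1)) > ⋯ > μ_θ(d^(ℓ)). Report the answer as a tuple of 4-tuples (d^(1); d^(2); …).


Via rank(M_{q-1}∘⋯∘M_p): M ≅ I[1,2], I[1,4], I[4,4].
μ_θ-semistable layers: μ^(1)=13; μ^(2)=-1; μ^(3)=-8

((0, 0, 0, 2); (1, 1, 0, 0); (1, 1, 1, 0))


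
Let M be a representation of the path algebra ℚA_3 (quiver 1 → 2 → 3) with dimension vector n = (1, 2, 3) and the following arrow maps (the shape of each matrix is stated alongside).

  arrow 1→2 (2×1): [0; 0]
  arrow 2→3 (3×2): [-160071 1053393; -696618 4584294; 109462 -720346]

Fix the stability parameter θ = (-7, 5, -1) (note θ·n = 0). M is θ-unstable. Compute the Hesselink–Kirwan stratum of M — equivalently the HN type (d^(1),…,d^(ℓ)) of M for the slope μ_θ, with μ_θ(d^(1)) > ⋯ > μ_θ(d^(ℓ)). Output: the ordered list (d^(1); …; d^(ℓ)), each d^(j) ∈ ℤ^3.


Interval decomposition of M: I[1,1], I[2,2], I[2,3], I[3,3]^2.
HN type (ℓ=4): μ^(1)=5; μ^(2)=2; μ^(3)=-1; μ^(4)=-7

((0, 1, 0); (0, 1, 1); (0, 0, 2); (1, 0, 0))


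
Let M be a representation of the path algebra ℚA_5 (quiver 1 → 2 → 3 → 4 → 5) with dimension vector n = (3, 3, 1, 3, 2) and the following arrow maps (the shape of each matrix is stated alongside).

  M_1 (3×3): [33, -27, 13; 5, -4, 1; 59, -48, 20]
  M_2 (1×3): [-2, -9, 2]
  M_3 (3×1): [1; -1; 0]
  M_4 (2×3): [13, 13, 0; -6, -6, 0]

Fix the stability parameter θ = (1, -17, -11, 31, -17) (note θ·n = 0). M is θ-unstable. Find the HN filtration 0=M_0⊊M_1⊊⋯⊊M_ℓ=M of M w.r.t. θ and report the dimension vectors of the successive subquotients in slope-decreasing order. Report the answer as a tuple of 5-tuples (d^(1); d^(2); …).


Barcode: M ≅ I[1,2]^2, I[1,4], I[4,4], I[4,5], I[5,5]. HN layers by μ_θ (5 steps, strictly decreasing):
  μ^(1)=31; μ^(2)=7; μ^(3)=-8; μ^(4)=-9; μ^(5)=-17

((0, 0, 0, 2, 0); (0, 0, 0, 1, 1); (2, 2, 0, 0, 0); (1, 1, 1, 0, 0); (0, 0, 0, 0, 1))


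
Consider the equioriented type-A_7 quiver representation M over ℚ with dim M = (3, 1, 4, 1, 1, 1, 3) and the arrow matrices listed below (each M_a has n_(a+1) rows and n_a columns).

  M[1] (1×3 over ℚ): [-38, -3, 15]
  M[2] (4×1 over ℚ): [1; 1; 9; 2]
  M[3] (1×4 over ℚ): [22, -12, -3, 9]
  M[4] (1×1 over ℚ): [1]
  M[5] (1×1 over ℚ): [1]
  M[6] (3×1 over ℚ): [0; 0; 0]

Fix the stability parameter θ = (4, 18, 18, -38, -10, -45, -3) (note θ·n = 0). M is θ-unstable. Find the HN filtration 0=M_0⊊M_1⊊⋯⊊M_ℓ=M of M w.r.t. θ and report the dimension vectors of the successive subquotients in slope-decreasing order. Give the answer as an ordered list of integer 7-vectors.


Interval decomposition of M: I[1,1]^2, I[1,6], I[3,3]^3, I[7,7]^3.
HN type (ℓ=4): μ^(1)=18; μ^(2)=4; μ^(3)=-3; μ^(4)=-53/6

((0, 0, 3, 0, 0, 0, 0); (2, 0, 0, 0, 0, 0, 0); (0, 0, 0, 0, 0, 0, 3); (1, 1, 1, 1, 1, 1, 0))


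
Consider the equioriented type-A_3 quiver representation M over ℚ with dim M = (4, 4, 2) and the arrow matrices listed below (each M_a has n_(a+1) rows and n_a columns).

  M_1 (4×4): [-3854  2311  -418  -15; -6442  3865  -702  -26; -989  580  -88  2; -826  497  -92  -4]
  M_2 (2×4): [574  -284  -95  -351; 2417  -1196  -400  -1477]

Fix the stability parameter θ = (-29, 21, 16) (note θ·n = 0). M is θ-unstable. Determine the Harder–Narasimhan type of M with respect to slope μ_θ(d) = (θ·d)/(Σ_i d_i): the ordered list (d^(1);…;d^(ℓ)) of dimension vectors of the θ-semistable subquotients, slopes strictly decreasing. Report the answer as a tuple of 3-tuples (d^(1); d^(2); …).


Barcode: M ≅ I[1,2]^2, I[1,3]^2. HN layers by μ_θ (3 steps, strictly decreasing):
  μ^(1)=21; μ^(2)=37/2; μ^(3)=-29

((0, 2, 0); (0, 2, 2); (4, 0, 0))


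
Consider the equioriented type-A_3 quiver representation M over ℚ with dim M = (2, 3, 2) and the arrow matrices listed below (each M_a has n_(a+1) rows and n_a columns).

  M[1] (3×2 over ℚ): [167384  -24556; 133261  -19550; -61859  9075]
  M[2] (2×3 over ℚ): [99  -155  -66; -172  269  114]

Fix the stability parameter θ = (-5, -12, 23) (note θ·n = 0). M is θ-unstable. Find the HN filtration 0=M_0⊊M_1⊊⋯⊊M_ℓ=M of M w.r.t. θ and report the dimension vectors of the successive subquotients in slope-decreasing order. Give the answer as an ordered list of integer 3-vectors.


Interval decomposition of M: I[1,2], I[1,3], I[2,3].
HN type (ℓ=3): μ^(1)=23; μ^(2)=-17/2; μ^(3)=-12

((0, 0, 2); (2, 2, 0); (0, 1, 0))


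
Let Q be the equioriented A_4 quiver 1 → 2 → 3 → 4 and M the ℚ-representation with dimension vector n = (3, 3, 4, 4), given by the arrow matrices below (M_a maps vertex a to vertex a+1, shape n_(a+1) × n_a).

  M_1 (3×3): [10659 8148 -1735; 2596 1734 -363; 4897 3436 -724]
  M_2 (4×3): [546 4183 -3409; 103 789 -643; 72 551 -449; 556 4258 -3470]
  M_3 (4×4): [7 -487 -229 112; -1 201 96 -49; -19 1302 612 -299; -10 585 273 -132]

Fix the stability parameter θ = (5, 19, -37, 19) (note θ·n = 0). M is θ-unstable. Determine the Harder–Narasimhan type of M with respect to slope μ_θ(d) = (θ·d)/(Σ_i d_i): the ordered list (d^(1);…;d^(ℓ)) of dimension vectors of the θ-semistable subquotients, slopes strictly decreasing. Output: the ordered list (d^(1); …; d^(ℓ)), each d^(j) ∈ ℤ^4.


Barcode: M ≅ I[1,2], I[1,4]^2, I[3,4]^2. HN layers by μ_θ (4 steps, strictly decreasing):
  μ^(1)=19; μ^(2)=5; μ^(3)=-13/3; μ^(4)=-37

((0, 1, 0, 4); (1, 0, 0, 0); (2, 2, 2, 0); (0, 0, 2, 0))


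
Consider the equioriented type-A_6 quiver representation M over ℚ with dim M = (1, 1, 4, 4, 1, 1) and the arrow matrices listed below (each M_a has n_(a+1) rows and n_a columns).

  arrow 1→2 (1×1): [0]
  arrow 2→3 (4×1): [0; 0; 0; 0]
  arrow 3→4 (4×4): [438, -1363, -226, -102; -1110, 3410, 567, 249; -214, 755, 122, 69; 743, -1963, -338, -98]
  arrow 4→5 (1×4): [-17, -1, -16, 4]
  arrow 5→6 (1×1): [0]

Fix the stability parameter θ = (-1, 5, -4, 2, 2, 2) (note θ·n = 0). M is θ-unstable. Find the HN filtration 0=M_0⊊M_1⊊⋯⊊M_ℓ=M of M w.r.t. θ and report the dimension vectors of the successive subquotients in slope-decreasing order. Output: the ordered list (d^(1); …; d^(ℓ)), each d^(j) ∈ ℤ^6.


Barcode: M ≅ I[1,1], I[2,2], I[3,4]^3, I[3,5], I[6,6]. HN layers by μ_θ (4 steps, strictly decreasing):
  μ^(1)=5; μ^(2)=2; μ^(3)=-1; μ^(4)=-4

((0, 1, 0, 0, 0, 0); (0, 0, 0, 4, 1, 1); (1, 0, 0, 0, 0, 0); (0, 0, 4, 0, 0, 0))


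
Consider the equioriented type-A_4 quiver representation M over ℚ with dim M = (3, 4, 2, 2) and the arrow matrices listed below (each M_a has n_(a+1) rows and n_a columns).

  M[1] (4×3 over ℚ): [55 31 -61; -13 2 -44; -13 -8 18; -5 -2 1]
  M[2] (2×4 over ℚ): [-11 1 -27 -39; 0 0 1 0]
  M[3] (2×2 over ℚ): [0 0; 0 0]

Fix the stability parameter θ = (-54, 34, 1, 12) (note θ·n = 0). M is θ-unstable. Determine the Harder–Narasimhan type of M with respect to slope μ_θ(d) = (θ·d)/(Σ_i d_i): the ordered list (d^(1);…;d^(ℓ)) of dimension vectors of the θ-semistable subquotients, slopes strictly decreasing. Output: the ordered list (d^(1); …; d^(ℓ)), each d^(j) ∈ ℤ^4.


Interval decomposition of M: I[1,2], I[1,3]^2, I[2,2], I[4,4]^2.
HN type (ℓ=4): μ^(1)=34; μ^(2)=35/2; μ^(3)=12; μ^(4)=-54

((0, 2, 0, 0); (0, 2, 2, 0); (0, 0, 0, 2); (3, 0, 0, 0))


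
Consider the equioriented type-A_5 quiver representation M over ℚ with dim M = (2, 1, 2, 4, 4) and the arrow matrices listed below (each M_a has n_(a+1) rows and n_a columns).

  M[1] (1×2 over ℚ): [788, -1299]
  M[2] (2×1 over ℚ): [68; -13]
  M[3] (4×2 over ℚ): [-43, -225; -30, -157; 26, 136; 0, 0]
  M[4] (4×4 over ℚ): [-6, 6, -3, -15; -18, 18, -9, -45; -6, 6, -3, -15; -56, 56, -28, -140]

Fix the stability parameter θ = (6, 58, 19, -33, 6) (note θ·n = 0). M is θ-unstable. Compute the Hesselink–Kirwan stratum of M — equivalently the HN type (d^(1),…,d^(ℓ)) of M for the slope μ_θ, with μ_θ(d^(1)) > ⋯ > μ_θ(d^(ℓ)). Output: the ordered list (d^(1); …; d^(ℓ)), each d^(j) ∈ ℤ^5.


Interval decomposition of M: I[1,1], I[1,4], I[3,4], I[4,4], I[4,5], I[5,5]^3.
HN type (ℓ=4): μ^(1)=44/3; μ^(2)=6; μ^(3)=-7; μ^(4)=-33

((0, 1, 1, 1, 0); (2, 0, 0, 0, 4); (0, 0, 1, 1, 0); (0, 0, 0, 2, 0))


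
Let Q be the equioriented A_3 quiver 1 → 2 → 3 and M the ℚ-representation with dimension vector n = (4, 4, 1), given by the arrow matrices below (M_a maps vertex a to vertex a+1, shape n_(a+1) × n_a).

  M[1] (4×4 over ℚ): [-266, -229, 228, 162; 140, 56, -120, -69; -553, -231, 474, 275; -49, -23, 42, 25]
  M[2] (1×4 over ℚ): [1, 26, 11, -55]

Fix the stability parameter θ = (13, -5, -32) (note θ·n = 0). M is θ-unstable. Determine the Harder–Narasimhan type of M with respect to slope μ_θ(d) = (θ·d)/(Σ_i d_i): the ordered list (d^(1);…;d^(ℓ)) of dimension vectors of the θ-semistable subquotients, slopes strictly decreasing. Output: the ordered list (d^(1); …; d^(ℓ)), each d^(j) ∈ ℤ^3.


Barcode: M ≅ I[1,1], I[1,2]^2, I[1,3], I[2,2]. HN layers by μ_θ (4 steps, strictly decreasing):
  μ^(1)=13; μ^(2)=4; μ^(3)=-5; μ^(4)=-8

((1, 0, 0); (2, 2, 0); (0, 1, 0); (1, 1, 1))
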